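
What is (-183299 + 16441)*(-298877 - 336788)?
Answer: 106065790570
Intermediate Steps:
(-183299 + 16441)*(-298877 - 336788) = -166858*(-635665) = 106065790570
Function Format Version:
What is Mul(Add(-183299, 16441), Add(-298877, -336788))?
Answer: 106065790570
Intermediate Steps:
Mul(Add(-183299, 16441), Add(-298877, -336788)) = Mul(-166858, -635665) = 106065790570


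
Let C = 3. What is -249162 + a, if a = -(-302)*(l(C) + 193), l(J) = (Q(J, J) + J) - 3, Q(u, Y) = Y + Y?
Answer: -189064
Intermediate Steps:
Q(u, Y) = 2*Y
l(J) = -3 + 3*J (l(J) = (2*J + J) - 3 = 3*J - 3 = -3 + 3*J)
a = 60098 (a = -(-302)*((-3 + 3*3) + 193) = -(-302)*((-3 + 9) + 193) = -(-302)*(6 + 193) = -(-302)*199 = -1*(-60098) = 60098)
-249162 + a = -249162 + 60098 = -189064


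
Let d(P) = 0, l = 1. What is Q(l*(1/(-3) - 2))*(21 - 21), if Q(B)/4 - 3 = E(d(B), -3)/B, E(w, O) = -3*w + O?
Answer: 0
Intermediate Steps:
E(w, O) = O - 3*w
Q(B) = 12 - 12/B (Q(B) = 12 + 4*((-3 - 3*0)/B) = 12 + 4*((-3 + 0)/B) = 12 + 4*(-3/B) = 12 - 12/B)
Q(l*(1/(-3) - 2))*(21 - 21) = (12 - 12/(1/(-3) - 2))*(21 - 21) = (12 - 12/(-⅓ - 2))*0 = (12 - 12/(1*(-7/3)))*0 = (12 - 12/(-7/3))*0 = (12 - 12*(-3/7))*0 = (12 + 36/7)*0 = (120/7)*0 = 0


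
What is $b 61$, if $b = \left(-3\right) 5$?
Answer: $-915$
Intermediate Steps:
$b = -15$
$b 61 = \left(-15\right) 61 = -915$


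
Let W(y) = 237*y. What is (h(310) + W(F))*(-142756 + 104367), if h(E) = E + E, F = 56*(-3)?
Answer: 1504695244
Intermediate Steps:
F = -168
h(E) = 2*E
(h(310) + W(F))*(-142756 + 104367) = (2*310 + 237*(-168))*(-142756 + 104367) = (620 - 39816)*(-38389) = -39196*(-38389) = 1504695244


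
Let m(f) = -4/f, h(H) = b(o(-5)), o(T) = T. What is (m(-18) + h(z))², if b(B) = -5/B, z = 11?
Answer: 121/81 ≈ 1.4938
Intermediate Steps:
h(H) = 1 (h(H) = -5/(-5) = -5*(-⅕) = 1)
(m(-18) + h(z))² = (-4/(-18) + 1)² = (-4*(-1/18) + 1)² = (2/9 + 1)² = (11/9)² = 121/81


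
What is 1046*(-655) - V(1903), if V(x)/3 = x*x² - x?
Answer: -20675303402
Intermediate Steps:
V(x) = -3*x + 3*x³ (V(x) = 3*(x*x² - x) = 3*(x³ - x) = -3*x + 3*x³)
1046*(-655) - V(1903) = 1046*(-655) - 3*1903*(-1 + 1903²) = -685130 - 3*1903*(-1 + 3621409) = -685130 - 3*1903*3621408 = -685130 - 1*20674618272 = -685130 - 20674618272 = -20675303402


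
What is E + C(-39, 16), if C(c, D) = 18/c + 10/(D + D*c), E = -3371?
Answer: -13324081/3952 ≈ -3371.5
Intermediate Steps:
C(c, D) = 10/(D + D*c) + 18/c
E + C(-39, 16) = -3371 + 2*(5*(-39) + 9*16 + 9*16*(-39))/(16*(-39)*(1 - 39)) = -3371 + 2*(1/16)*(-1/39)*(-195 + 144 - 5616)/(-38) = -3371 + 2*(1/16)*(-1/39)*(-1/38)*(-5667) = -3371 - 1889/3952 = -13324081/3952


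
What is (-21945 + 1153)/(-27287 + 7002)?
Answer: 20792/20285 ≈ 1.0250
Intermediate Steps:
(-21945 + 1153)/(-27287 + 7002) = -20792/(-20285) = -20792*(-1/20285) = 20792/20285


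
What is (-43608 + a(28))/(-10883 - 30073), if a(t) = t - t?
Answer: 3634/3413 ≈ 1.0648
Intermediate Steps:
a(t) = 0
(-43608 + a(28))/(-10883 - 30073) = (-43608 + 0)/(-10883 - 30073) = -43608/(-40956) = -43608*(-1/40956) = 3634/3413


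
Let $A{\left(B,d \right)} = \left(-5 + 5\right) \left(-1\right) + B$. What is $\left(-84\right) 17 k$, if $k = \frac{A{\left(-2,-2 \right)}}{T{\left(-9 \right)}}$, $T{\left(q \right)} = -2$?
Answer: $-1428$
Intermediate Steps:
$A{\left(B,d \right)} = B$ ($A{\left(B,d \right)} = 0 \left(-1\right) + B = 0 + B = B$)
$k = 1$ ($k = - \frac{2}{-2} = \left(-2\right) \left(- \frac{1}{2}\right) = 1$)
$\left(-84\right) 17 k = \left(-84\right) 17 \cdot 1 = \left(-1428\right) 1 = -1428$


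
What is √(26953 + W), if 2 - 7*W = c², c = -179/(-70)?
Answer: 13*√38291477/490 ≈ 164.17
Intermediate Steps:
c = 179/70 (c = -179*(-1/70) = 179/70 ≈ 2.5571)
W = -22241/34300 (W = 2/7 - (179/70)²/7 = 2/7 - ⅐*32041/4900 = 2/7 - 32041/34300 = -22241/34300 ≈ -0.64843)
√(26953 + W) = √(26953 - 22241/34300) = √(924465659/34300) = 13*√38291477/490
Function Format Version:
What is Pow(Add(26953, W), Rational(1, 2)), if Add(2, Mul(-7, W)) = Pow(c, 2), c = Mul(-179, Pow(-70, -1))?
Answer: Mul(Rational(13, 490), Pow(38291477, Rational(1, 2))) ≈ 164.17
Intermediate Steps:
c = Rational(179, 70) (c = Mul(-179, Rational(-1, 70)) = Rational(179, 70) ≈ 2.5571)
W = Rational(-22241, 34300) (W = Add(Rational(2, 7), Mul(Rational(-1, 7), Pow(Rational(179, 70), 2))) = Add(Rational(2, 7), Mul(Rational(-1, 7), Rational(32041, 4900))) = Add(Rational(2, 7), Rational(-32041, 34300)) = Rational(-22241, 34300) ≈ -0.64843)
Pow(Add(26953, W), Rational(1, 2)) = Pow(Add(26953, Rational(-22241, 34300)), Rational(1, 2)) = Pow(Rational(924465659, 34300), Rational(1, 2)) = Mul(Rational(13, 490), Pow(38291477, Rational(1, 2)))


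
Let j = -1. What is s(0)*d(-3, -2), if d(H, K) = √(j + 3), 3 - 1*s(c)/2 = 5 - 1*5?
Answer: 6*√2 ≈ 8.4853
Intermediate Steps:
s(c) = 6 (s(c) = 6 - 2*(5 - 1*5) = 6 - 2*(5 - 5) = 6 - 2*0 = 6 + 0 = 6)
d(H, K) = √2 (d(H, K) = √(-1 + 3) = √2)
s(0)*d(-3, -2) = 6*√2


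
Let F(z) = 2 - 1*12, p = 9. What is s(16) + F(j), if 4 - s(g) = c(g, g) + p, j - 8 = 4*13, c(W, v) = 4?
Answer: -19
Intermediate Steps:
j = 60 (j = 8 + 4*13 = 8 + 52 = 60)
s(g) = -9 (s(g) = 4 - (4 + 9) = 4 - 1*13 = 4 - 13 = -9)
F(z) = -10 (F(z) = 2 - 12 = -10)
s(16) + F(j) = -9 - 10 = -19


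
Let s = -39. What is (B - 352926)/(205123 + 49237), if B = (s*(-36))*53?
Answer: -139257/127180 ≈ -1.0950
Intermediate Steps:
B = 74412 (B = -39*(-36)*53 = 1404*53 = 74412)
(B - 352926)/(205123 + 49237) = (74412 - 352926)/(205123 + 49237) = -278514/254360 = -278514*1/254360 = -139257/127180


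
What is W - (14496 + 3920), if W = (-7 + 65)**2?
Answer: -15052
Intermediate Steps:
W = 3364 (W = 58**2 = 3364)
W - (14496 + 3920) = 3364 - (14496 + 3920) = 3364 - 1*18416 = 3364 - 18416 = -15052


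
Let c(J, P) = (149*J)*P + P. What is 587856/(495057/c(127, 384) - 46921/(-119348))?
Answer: 42486310482960384/33337528031 ≈ 1.2744e+6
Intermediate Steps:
c(J, P) = P + 149*J*P (c(J, P) = 149*J*P + P = P + 149*J*P)
587856/(495057/c(127, 384) - 46921/(-119348)) = 587856/(495057/((384*(1 + 149*127))) - 46921/(-119348)) = 587856/(495057/((384*(1 + 18923))) - 46921*(-1/119348)) = 587856/(495057/((384*18924)) + 46921/119348) = 587856/(495057/7266816 + 46921/119348) = 587856/(495057*(1/7266816) + 46921/119348) = 587856/(165019/2422272 + 46921/119348) = 587856/(33337528031/72273329664) = 587856*(72273329664/33337528031) = 42486310482960384/33337528031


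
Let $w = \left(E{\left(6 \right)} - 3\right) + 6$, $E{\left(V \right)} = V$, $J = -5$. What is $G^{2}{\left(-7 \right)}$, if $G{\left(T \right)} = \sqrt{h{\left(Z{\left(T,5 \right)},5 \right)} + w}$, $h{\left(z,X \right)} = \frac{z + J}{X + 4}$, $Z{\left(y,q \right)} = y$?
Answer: $\frac{23}{3} \approx 7.6667$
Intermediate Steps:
$h{\left(z,X \right)} = \frac{-5 + z}{4 + X}$ ($h{\left(z,X \right)} = \frac{z - 5}{X + 4} = \frac{-5 + z}{4 + X}$)
$w = 9$ ($w = \left(6 - 3\right) + 6 = 3 + 6 = 9$)
$G{\left(T \right)} = \sqrt{\frac{76}{9} + \frac{T}{9}}$ ($G{\left(T \right)} = \sqrt{\frac{-5 + T}{4 + 5} + 9} = \sqrt{\frac{-5 + T}{9} + 9} = \sqrt{\left(- \frac{5}{9} + \frac{T}{9}\right) + 9} = \sqrt{\frac{76}{9} + \frac{T}{9}}$)
$G^{2}{\left(-7 \right)} = \left(\frac{\sqrt{76 - 7}}{3}\right)^{2} = \left(\frac{\sqrt{69}}{3}\right)^{2} = \frac{23}{3}$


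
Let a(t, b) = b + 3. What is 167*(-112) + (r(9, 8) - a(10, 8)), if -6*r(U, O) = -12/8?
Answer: -74859/4 ≈ -18715.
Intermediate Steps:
r(U, O) = ¼ (r(U, O) = -(-2)/8 = -⅙*(-3/2) = ¼)
a(t, b) = 3 + b
167*(-112) + (r(9, 8) - a(10, 8)) = 167*(-112) + (¼ - (3 + 8)) = -18704 + (¼ - 1*11) = -18704 + (¼ - 11) = -18704 - 43/4 = -74859/4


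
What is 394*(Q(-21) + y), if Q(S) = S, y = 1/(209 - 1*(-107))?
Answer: -1307095/158 ≈ -8272.8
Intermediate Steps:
y = 1/316 (y = 1/(209 + 107) = 1/316 ≈ 0.0031646)
394*(Q(-21) + y) = 394*(-21 + 1/316) = 394*(-6635/316) = -1307095/158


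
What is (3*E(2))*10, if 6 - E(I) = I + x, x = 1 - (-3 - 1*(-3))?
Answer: 90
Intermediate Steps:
x = 1 (x = 1 - (-3 + 3) = 1 - 1*0 = 1 + 0 = 1)
E(I) = 5 - I (E(I) = 6 - (I + 1) = 6 - (1 + I) = 6 + (-1 - I) = 5 - I)
(3*E(2))*10 = (3*(5 - 1*2))*10 = (3*(5 - 2))*10 = (3*3)*10 = 9*10 = 90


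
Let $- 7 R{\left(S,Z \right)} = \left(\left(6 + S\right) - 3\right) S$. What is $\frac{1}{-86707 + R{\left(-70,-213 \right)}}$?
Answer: $- \frac{1}{87377} \approx -1.1445 \cdot 10^{-5}$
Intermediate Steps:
$R{\left(S,Z \right)} = - \frac{S \left(3 + S\right)}{7}$ ($R{\left(S,Z \right)} = - \frac{\left(\left(6 + S\right) - 3\right) S}{7} = - \frac{\left(3 + S\right) S}{7} = - \frac{S \left(3 + S\right)}{7}$)
$\frac{1}{-86707 + R{\left(-70,-213 \right)}} = \frac{1}{-86707 - - 10 \left(3 - 70\right)} = \frac{1}{-86707 - \left(-10\right) \left(-67\right)} = \frac{1}{-86707 - 670} = \frac{1}{-87377} = - \frac{1}{87377}$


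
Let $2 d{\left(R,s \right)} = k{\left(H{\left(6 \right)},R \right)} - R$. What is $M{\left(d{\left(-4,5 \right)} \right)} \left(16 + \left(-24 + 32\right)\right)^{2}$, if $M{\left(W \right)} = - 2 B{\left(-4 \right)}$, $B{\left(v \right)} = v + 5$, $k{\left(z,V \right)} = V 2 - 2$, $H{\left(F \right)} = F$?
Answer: $-1152$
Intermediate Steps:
$k{\left(z,V \right)} = -2 + 2 V$ ($k{\left(z,V \right)} = 2 V - 2 = -2 + 2 V$)
$B{\left(v \right)} = 5 + v$
$d{\left(R,s \right)} = -1 + \frac{R}{2}$ ($d{\left(R,s \right)} = \frac{\left(-2 + 2 R\right) - R}{2} = \frac{-2 + R}{2} = -1 + \frac{R}{2}$)
$M{\left(W \right)} = -2$ ($M{\left(W \right)} = - 2 \left(5 - 4\right) = \left(-2\right) 1 = -2$)
$M{\left(d{\left(-4,5 \right)} \right)} \left(16 + \left(-24 + 32\right)\right)^{2} = - 2 \left(16 + \left(-24 + 32\right)\right)^{2} = - 2 \left(16 + 8\right)^{2} = - 2 \cdot 24^{2} = \left(-2\right) 576 = -1152$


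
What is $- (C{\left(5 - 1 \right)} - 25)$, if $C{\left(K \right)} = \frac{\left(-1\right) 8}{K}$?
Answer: $27$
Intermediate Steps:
$C{\left(K \right)} = - \frac{8}{K}$
$- (C{\left(5 - 1 \right)} - 25) = - (- \frac{8}{5 - 1} - 25) = - (- \frac{8}{4} - 25) = - (\left(-8\right) \frac{1}{4} - 25) = - (-2 - 25) = \left(-1\right) \left(-27\right) = 27$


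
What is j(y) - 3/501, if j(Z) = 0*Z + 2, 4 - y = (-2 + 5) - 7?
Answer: 333/167 ≈ 1.9940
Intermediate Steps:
y = 8 (y = 4 - ((-2 + 5) - 7) = 4 - (3 - 7) = 4 - 1*(-4) = 4 + 4 = 8)
j(Z) = 2 (j(Z) = 0 + 2 = 2)
j(y) - 3/501 = 2 - 3/501 = 2 - 1*1/167 = 2 - 1/167 = 333/167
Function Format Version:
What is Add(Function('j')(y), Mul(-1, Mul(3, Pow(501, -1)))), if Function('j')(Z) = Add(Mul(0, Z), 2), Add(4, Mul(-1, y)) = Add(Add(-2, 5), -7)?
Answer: Rational(333, 167) ≈ 1.9940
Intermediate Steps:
y = 8 (y = Add(4, Mul(-1, Add(Add(-2, 5), -7))) = Add(4, Mul(-1, Add(3, -7))) = Add(4, Mul(-1, -4)) = Add(4, 4) = 8)
Function('j')(Z) = 2 (Function('j')(Z) = Add(0, 2) = 2)
Add(Function('j')(y), Mul(-1, Mul(3, Pow(501, -1)))) = Add(2, Mul(-1, Mul(3, Pow(501, -1)))) = Add(2, Mul(-1, Mul(3, Rational(1, 501)))) = Add(2, Mul(-1, Rational(1, 167))) = Add(2, Rational(-1, 167)) = Rational(333, 167)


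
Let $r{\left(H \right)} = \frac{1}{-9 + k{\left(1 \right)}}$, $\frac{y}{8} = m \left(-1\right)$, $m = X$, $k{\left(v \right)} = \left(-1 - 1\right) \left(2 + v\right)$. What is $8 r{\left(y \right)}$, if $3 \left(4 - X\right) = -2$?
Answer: $- \frac{8}{15} \approx -0.53333$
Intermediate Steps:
$X = \frac{14}{3}$ ($X = 4 - - \frac{2}{3} = 4 + \frac{2}{3} = \frac{14}{3} \approx 4.6667$)
$k{\left(v \right)} = -4 - 2 v$ ($k{\left(v \right)} = - 2 \left(2 + v\right) = -4 - 2 v$)
$m = \frac{14}{3} \approx 4.6667$
$y = - \frac{112}{3}$ ($y = 8 \cdot \frac{14}{3} \left(-1\right) = 8 \left(- \frac{14}{3}\right) = - \frac{112}{3} \approx -37.333$)
$r{\left(H \right)} = - \frac{1}{15}$ ($r{\left(H \right)} = \frac{1}{-9 - 6} = \frac{1}{-15} = - \frac{1}{15}$)
$8 r{\left(y \right)} = 8 \left(- \frac{1}{15}\right) = - \frac{8}{15}$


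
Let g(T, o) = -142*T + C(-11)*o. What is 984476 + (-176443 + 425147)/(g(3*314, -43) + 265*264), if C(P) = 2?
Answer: 31448961468/31945 ≈ 9.8447e+5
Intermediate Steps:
g(T, o) = -142*T + 2*o
984476 + (-176443 + 425147)/(g(3*314, -43) + 265*264) = 984476 + (-176443 + 425147)/((-426*314 + 2*(-43)) + 265*264) = 984476 + 248704/((-142*942 - 86) + 69960) = 984476 + 248704/((-133764 - 86) + 69960) = 984476 + 248704/(-133850 + 69960) = 984476 + 248704/(-63890) = 984476 + 248704*(-1/63890) = 984476 - 124352/31945 = 31448961468/31945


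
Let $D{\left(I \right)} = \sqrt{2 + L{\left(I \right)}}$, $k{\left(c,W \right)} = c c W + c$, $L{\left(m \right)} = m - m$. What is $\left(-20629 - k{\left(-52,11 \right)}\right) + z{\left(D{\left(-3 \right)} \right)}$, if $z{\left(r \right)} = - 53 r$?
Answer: $-50321 - 53 \sqrt{2} \approx -50396.0$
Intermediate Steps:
$L{\left(m \right)} = 0$
$k{\left(c,W \right)} = c + W c^{2}$ ($k{\left(c,W \right)} = c^{2} W + c = W c^{2} + c = c + W c^{2}$)
$D{\left(I \right)} = \sqrt{2}$ ($D{\left(I \right)} = \sqrt{2 + 0} = \sqrt{2}$)
$\left(-20629 - k{\left(-52,11 \right)}\right) + z{\left(D{\left(-3 \right)} \right)} = \left(-20629 - - 52 \left(1 + 11 \left(-52\right)\right)\right) - 53 \sqrt{2} = \left(-20629 - - 52 \left(1 - 572\right)\right) - 53 \sqrt{2} = \left(-20629 - \left(-52\right) \left(-571\right)\right) - 53 \sqrt{2} = \left(-20629 - 29692\right) - 53 \sqrt{2} = -50321 - 53 \sqrt{2}$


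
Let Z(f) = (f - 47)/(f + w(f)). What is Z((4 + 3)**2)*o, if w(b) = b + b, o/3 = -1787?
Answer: -3574/49 ≈ -72.939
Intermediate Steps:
o = -5361 (o = 3*(-1787) = -5361)
w(b) = 2*b
Z(f) = (-47 + f)/(3*f) (Z(f) = (f - 47)/(f + 2*f) = (-47 + f)/((3*f)) = (-47 + f)*(1/(3*f)) = (-47 + f)/(3*f))
Z((4 + 3)**2)*o = ((-47 + (4 + 3)**2)/(3*((4 + 3)**2)))*(-5361) = ((-47 + 7**2)/(3*(7**2)))*(-5361) = ((1/3)*(-47 + 49)/49)*(-5361) = ((1/3)*(1/49)*2)*(-5361) = (2/147)*(-5361) = -3574/49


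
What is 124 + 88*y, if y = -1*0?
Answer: 124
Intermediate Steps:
y = 0
124 + 88*y = 124 + 88*0 = 124 + 0 = 124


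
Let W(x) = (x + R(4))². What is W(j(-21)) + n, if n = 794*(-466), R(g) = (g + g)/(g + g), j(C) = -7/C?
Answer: -3330020/9 ≈ -3.7000e+5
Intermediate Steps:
R(g) = 1 (R(g) = (2*g)/((2*g)) = (2*g)*(1/(2*g)) = 1)
W(x) = (1 + x)² (W(x) = (x + 1)² = (1 + x)²)
n = -370004
W(j(-21)) + n = (1 - 7/(-21))² - 370004 = (1 - 7*(-1/21))² - 370004 = (1 + ⅓)² - 370004 = (4/3)² - 370004 = 16/9 - 370004 = -3330020/9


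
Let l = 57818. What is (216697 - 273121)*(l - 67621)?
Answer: 553124472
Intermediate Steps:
(216697 - 273121)*(l - 67621) = (216697 - 273121)*(57818 - 67621) = -56424*(-9803) = 553124472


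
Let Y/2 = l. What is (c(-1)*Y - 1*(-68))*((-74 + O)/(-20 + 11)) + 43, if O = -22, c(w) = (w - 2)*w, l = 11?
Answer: 4417/3 ≈ 1472.3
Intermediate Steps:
c(w) = w*(-2 + w) (c(w) = (-2 + w)*w = w*(-2 + w))
Y = 22 (Y = 2*11 = 22)
(c(-1)*Y - 1*(-68))*((-74 + O)/(-20 + 11)) + 43 = (-(-2 - 1)*22 - 1*(-68))*((-74 - 22)/(-20 + 11)) + 43 = (-1*(-3)*22 + 68)*(-96/(-9)) + 43 = (3*22 + 68)*(-96*(-1/9)) + 43 = (66 + 68)*(32/3) + 43 = 134*(32/3) + 43 = 4288/3 + 43 = 4417/3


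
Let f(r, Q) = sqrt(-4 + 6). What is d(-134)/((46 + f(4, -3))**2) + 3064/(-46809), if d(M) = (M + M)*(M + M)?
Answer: 253822977248/7471044063 - 1651952*sqrt(2)/1117249 ≈ 31.883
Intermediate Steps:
f(r, Q) = sqrt(2)
d(M) = 4*M**2 (d(M) = (2*M)*(2*M) = 4*M**2)
d(-134)/((46 + f(4, -3))**2) + 3064/(-46809) = (4*(-134)**2)/((46 + sqrt(2))**2) + 3064/(-46809) = (4*17956)/(46 + sqrt(2))**2 + 3064*(-1/46809) = 71824/(46 + sqrt(2))**2 - 3064/46809 = -3064/46809 + 71824/(46 + sqrt(2))**2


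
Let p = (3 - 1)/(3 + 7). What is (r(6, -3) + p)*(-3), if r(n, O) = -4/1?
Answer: 57/5 ≈ 11.400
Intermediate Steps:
r(n, O) = -4 (r(n, O) = -4*1 = -4)
p = ⅕ (p = 2/10 = 2*(⅒) = ⅕ ≈ 0.20000)
(r(6, -3) + p)*(-3) = (-4 + ⅕)*(-3) = -19/5*(-3) = 57/5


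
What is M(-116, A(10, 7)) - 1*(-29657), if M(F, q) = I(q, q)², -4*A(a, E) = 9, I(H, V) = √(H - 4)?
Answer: 118603/4 ≈ 29651.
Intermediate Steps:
I(H, V) = √(-4 + H)
A(a, E) = -9/4 (A(a, E) = -¼*9 = -9/4)
M(F, q) = -4 + q (M(F, q) = (√(-4 + q))² = -4 + q)
M(-116, A(10, 7)) - 1*(-29657) = (-4 - 9/4) - 1*(-29657) = -25/4 + 29657 = 118603/4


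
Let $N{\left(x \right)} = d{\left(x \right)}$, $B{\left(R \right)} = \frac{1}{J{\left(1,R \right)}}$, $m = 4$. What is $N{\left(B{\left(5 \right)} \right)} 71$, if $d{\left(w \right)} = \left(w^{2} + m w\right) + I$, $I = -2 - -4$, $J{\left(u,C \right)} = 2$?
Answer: $\frac{1207}{4} \approx 301.75$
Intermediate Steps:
$I = 2$ ($I = -2 + 4 = 2$)
$B{\left(R \right)} = \frac{1}{2}$
$d{\left(w \right)} = 2 + w^{2} + 4 w$ ($d{\left(w \right)} = \left(w^{2} + 4 w\right) + 2 = 2 + w^{2} + 4 w$)
$N{\left(x \right)} = 2 + x^{2} + 4 x$
$N{\left(B{\left(5 \right)} \right)} 71 = \left(2 + \left(\frac{1}{2}\right)^{2} + 4 \cdot \frac{1}{2}\right) 71 = \left(2 + \frac{1}{4} + 2\right) 71 = \frac{17}{4} \cdot 71 = \frac{1207}{4}$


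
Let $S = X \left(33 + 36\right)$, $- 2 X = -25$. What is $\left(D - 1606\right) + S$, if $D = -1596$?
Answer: $- \frac{4679}{2} \approx -2339.5$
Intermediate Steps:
$X = \frac{25}{2}$ ($X = \left(- \frac{1}{2}\right) \left(-25\right) = \frac{25}{2} \approx 12.5$)
$S = \frac{1725}{2}$ ($S = \frac{25 \left(33 + 36\right)}{2} = \frac{25}{2} \cdot 69 = \frac{1725}{2} \approx 862.5$)
$\left(D - 1606\right) + S = \left(-1596 - 1606\right) + \frac{1725}{2} = -3202 + \frac{1725}{2} = - \frac{4679}{2}$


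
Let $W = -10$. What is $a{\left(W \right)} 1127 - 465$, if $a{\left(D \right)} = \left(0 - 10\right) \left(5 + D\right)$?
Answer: $55885$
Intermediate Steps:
$a{\left(D \right)} = -50 - 10 D$ ($a{\left(D \right)} = - 10 \left(5 + D\right) = -50 - 10 D$)
$a{\left(W \right)} 1127 - 465 = \left(-50 - -100\right) 1127 - 465 = \left(-50 + 100\right) 1127 - 465 = 50 \cdot 1127 - 465 = 56350 - 465 = 55885$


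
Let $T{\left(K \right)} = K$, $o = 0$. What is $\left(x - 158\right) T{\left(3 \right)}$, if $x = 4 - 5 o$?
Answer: $-462$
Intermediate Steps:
$x = 4$ ($x = 4 - 0 = 4 + 0 = 4$)
$\left(x - 158\right) T{\left(3 \right)} = \left(4 - 158\right) 3 = \left(-154\right) 3 = -462$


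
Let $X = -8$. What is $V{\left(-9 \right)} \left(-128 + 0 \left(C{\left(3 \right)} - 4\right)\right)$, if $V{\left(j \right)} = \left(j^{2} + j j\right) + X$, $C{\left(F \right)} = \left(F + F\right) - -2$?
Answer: $-19712$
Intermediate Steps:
$C{\left(F \right)} = 2 + 2 F$ ($C{\left(F \right)} = 2 F + 2 = 2 + 2 F$)
$V{\left(j \right)} = -8 + 2 j^{2}$ ($V{\left(j \right)} = \left(j^{2} + j j\right) - 8 = \left(j^{2} + j^{2}\right) - 8 = 2 j^{2} - 8 = -8 + 2 j^{2}$)
$V{\left(-9 \right)} \left(-128 + 0 \left(C{\left(3 \right)} - 4\right)\right) = \left(-8 + 2 \left(-9\right)^{2}\right) \left(-128 + 0 \left(\left(2 + 2 \cdot 3\right) - 4\right)\right) = \left(-8 + 2 \cdot 81\right) \left(-128 + 0 \left(\left(2 + 6\right) - 4\right)\right) = \left(-8 + 162\right) \left(-128 + 0 \left(8 - 4\right)\right) = 154 \left(-128 + 0 \cdot 4\right) = 154 \left(-128 + 0\right) = 154 \left(-128\right) = -19712$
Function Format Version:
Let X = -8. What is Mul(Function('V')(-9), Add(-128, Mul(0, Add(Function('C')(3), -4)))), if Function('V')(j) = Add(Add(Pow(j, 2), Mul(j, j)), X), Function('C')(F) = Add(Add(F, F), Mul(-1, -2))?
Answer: -19712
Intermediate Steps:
Function('C')(F) = Add(2, Mul(2, F)) (Function('C')(F) = Add(Mul(2, F), 2) = Add(2, Mul(2, F)))
Function('V')(j) = Add(-8, Mul(2, Pow(j, 2))) (Function('V')(j) = Add(Add(Pow(j, 2), Mul(j, j)), -8) = Add(Add(Pow(j, 2), Pow(j, 2)), -8) = Add(Mul(2, Pow(j, 2)), -8) = Add(-8, Mul(2, Pow(j, 2))))
Mul(Function('V')(-9), Add(-128, Mul(0, Add(Function('C')(3), -4)))) = Mul(Add(-8, Mul(2, Pow(-9, 2))), Add(-128, Mul(0, Add(Add(2, Mul(2, 3)), -4)))) = Mul(Add(-8, Mul(2, 81)), Add(-128, Mul(0, Add(Add(2, 6), -4)))) = Mul(Add(-8, 162), Add(-128, Mul(0, Add(8, -4)))) = Mul(154, Add(-128, Mul(0, 4))) = Mul(154, Add(-128, 0)) = Mul(154, -128) = -19712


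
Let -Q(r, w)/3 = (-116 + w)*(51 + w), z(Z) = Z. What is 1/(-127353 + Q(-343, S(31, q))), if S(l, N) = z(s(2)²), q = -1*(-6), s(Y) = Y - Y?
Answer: -1/109605 ≈ -9.1237e-6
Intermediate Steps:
s(Y) = 0
q = 6
S(l, N) = 0 (S(l, N) = 0² = 0)
Q(r, w) = -3*(-116 + w)*(51 + w)
1/(-127353 + Q(-343, S(31, q))) = 1/(-127353 + (17748 - 3*0² + 195*0)) = 1/(-127353 + (17748 - 3*0 + 0)) = 1/(-127353 + (17748 + 0 + 0)) = 1/(-127353 + 17748) = 1/(-109605) = -1/109605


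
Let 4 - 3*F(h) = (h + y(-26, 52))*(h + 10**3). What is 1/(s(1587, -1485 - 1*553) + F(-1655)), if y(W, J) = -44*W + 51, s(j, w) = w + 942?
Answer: -1/101528 ≈ -9.8495e-6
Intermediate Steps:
s(j, w) = 942 + w
y(W, J) = 51 - 44*W
F(h) = 4/3 - (1000 + h)*(1195 + h)/3 (F(h) = 4/3 - (h + (51 - 44*(-26)))*(h + 10**3)/3 = 4/3 - (h + (51 + 1144))*(h + 1000)/3 = 4/3 - (h + 1195)*(1000 + h)/3 = 4/3 - (1195 + h)*(1000 + h)/3 = 4/3 - (1000 + h)*(1195 + h)/3)
1/(s(1587, -1485 - 1*553) + F(-1655)) = 1/((942 + (-1485 - 1*553)) + (-398332 - 2195/3*(-1655) - 1/3*(-1655)**2)) = 1/((942 + (-1485 - 553)) + (-398332 + 3632725/3 - 1/3*2739025)) = 1/((942 - 2038) + (-398332 + 3632725/3 - 2739025/3)) = 1/(-1096 - 100432) = 1/(-101528) = -1/101528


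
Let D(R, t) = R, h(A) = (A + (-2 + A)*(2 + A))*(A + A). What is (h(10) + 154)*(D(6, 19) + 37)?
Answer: 97782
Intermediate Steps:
h(A) = 2*A*(A + (-2 + A)*(2 + A)) (h(A) = (A + (-2 + A)*(2 + A))*(2*A) = 2*A*(A + (-2 + A)*(2 + A)))
(h(10) + 154)*(D(6, 19) + 37) = (2*10*(-4 + 10 + 10²) + 154)*(6 + 37) = (2*10*(-4 + 10 + 100) + 154)*43 = (2*10*106 + 154)*43 = (2120 + 154)*43 = 2274*43 = 97782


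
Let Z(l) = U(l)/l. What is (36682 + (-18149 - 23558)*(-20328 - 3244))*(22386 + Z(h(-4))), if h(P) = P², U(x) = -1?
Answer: 176070607376525/8 ≈ 2.2009e+13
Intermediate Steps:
Z(l) = -1/l
(36682 + (-18149 - 23558)*(-20328 - 3244))*(22386 + Z(h(-4))) = (36682 + (-18149 - 23558)*(-20328 - 3244))*(22386 - 1/((-4)²)) = (36682 - 41707*(-23572))*(22386 - 1/16) = (36682 + 983117404)*(22386 - 1*1/16) = 983154086*(22386 - 1/16) = 983154086*(358175/16) = 176070607376525/8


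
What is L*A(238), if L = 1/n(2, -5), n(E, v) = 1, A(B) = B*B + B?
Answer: 56882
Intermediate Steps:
A(B) = B + B² (A(B) = B² + B = B + B²)
L = 1 (L = 1/1 = 1)
L*A(238) = 1*(238*(1 + 238)) = 1*(238*239) = 1*56882 = 56882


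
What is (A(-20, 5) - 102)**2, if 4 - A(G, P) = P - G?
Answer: 15129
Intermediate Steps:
A(G, P) = 4 + G - P (A(G, P) = 4 - (P - G) = 4 + (G - P) = 4 + G - P)
(A(-20, 5) - 102)**2 = ((4 - 20 - 1*5) - 102)**2 = ((4 - 20 - 5) - 102)**2 = (-21 - 102)**2 = (-123)**2 = 15129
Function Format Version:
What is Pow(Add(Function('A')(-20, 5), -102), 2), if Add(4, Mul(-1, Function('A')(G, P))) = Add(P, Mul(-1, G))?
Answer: 15129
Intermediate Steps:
Function('A')(G, P) = Add(4, G, Mul(-1, P)) (Function('A')(G, P) = Add(4, Mul(-1, Add(P, Mul(-1, G)))) = Add(4, Add(G, Mul(-1, P))) = Add(4, G, Mul(-1, P)))
Pow(Add(Function('A')(-20, 5), -102), 2) = Pow(Add(Add(4, -20, Mul(-1, 5)), -102), 2) = Pow(Add(Add(4, -20, -5), -102), 2) = Pow(Add(-21, -102), 2) = Pow(-123, 2) = 15129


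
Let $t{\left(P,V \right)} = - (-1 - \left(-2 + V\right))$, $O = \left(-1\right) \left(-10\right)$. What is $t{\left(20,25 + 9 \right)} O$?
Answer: $330$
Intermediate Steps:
$O = 10$
$t{\left(P,V \right)} = -1 + V$ ($t{\left(P,V \right)} = - (1 - V) = -1 + V$)
$t{\left(20,25 + 9 \right)} O = \left(-1 + \left(25 + 9\right)\right) 10 = \left(-1 + 34\right) 10 = 33 \cdot 10 = 330$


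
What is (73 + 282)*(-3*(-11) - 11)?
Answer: 7810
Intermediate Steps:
(73 + 282)*(-3*(-11) - 11) = 355*(33 - 11) = 355*22 = 7810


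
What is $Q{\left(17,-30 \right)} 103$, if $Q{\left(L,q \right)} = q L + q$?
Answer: $-55620$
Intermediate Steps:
$Q{\left(L,q \right)} = q + L q$ ($Q{\left(L,q \right)} = L q + q = q + L q$)
$Q{\left(17,-30 \right)} 103 = - 30 \left(1 + 17\right) 103 = \left(-30\right) 18 \cdot 103 = \left(-540\right) 103 = -55620$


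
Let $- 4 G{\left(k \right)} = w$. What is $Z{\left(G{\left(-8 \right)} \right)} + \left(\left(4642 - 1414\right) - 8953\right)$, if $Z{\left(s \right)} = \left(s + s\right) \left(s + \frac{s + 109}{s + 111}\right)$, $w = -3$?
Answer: $- \frac{6821103}{1192} \approx -5722.4$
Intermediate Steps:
$G{\left(k \right)} = \frac{3}{4}$ ($G{\left(k \right)} = \left(- \frac{1}{4}\right) \left(-3\right) = \frac{3}{4}$)
$Z{\left(s \right)} = 2 s \left(s + \frac{109 + s}{111 + s}\right)$
$Z{\left(G{\left(-8 \right)} \right)} + \left(\left(4642 - 1414\right) - 8953\right) = 2 \cdot \frac{3}{4} \frac{1}{111 + \frac{3}{4}} \left(109 + \left(\frac{3}{4}\right)^{2} + 112 \cdot \frac{3}{4}\right) + \left(\left(4642 - 1414\right) - 8953\right) = 2 \cdot \frac{3}{4} \frac{1}{\frac{447}{4}} \left(109 + \frac{9}{16} + 84\right) + \left(3228 - 8953\right) = 2 \cdot \frac{3}{4} \cdot \frac{4}{447} \cdot \frac{3097}{16} - 5725 = \frac{3097}{1192} - 5725 = - \frac{6821103}{1192}$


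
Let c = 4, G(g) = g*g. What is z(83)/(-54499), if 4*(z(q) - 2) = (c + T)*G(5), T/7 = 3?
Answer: -633/217996 ≈ -0.0029037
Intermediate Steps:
G(g) = g**2
T = 21 (T = 7*3 = 21)
z(q) = 633/4 (z(q) = 2 + ((4 + 21)*5**2)/4 = 2 + (25*25)/4 = 2 + (1/4)*625 = 2 + 625/4 = 633/4)
z(83)/(-54499) = (633/4)/(-54499) = (633/4)*(-1/54499) = -633/217996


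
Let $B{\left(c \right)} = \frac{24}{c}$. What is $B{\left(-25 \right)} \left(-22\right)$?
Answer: $\frac{528}{25} \approx 21.12$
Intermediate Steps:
$B{\left(-25 \right)} \left(-22\right) = \frac{24}{-25} \left(-22\right) = 24 \left(- \frac{1}{25}\right) \left(-22\right) = \left(- \frac{24}{25}\right) \left(-22\right) = \frac{528}{25}$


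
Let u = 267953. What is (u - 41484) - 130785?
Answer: 95684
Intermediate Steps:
(u - 41484) - 130785 = (267953 - 41484) - 130785 = 226469 - 130785 = 95684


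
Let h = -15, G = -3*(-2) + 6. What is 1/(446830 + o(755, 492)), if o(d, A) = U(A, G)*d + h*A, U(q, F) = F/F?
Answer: 1/440205 ≈ 2.2717e-6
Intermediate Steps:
G = 12 (G = 6 + 6 = 12)
U(q, F) = 1
o(d, A) = d - 15*A (o(d, A) = 1*d - 15*A = d - 15*A)
1/(446830 + o(755, 492)) = 1/(446830 + (755 - 15*492)) = 1/(446830 + (755 - 7380)) = 1/(446830 - 6625) = 1/440205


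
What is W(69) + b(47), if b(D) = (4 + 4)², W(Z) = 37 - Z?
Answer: 32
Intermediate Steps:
b(D) = 64 (b(D) = 8² = 64)
W(69) + b(47) = (37 - 1*69) + 64 = (37 - 69) + 64 = -32 + 64 = 32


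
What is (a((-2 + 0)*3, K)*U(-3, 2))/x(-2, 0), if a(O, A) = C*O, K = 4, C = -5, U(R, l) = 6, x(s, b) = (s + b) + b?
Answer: -90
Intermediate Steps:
x(s, b) = s + 2*b (x(s, b) = (b + s) + b = s + 2*b)
a(O, A) = -5*O
(a((-2 + 0)*3, K)*U(-3, 2))/x(-2, 0) = (-5*(-2 + 0)*3*6)/(-2 + 2*0) = (-(-10)*3*6)/(-2 + 0) = (-5*(-6)*6)/(-2) = (30*6)*(-½) = 180*(-½) = -90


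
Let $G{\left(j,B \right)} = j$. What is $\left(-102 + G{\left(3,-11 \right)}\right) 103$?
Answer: $-10197$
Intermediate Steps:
$\left(-102 + G{\left(3,-11 \right)}\right) 103 = \left(-102 + 3\right) 103 = \left(-99\right) 103 = -10197$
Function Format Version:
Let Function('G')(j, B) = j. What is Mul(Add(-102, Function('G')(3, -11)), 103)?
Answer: -10197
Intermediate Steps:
Mul(Add(-102, Function('G')(3, -11)), 103) = Mul(Add(-102, 3), 103) = Mul(-99, 103) = -10197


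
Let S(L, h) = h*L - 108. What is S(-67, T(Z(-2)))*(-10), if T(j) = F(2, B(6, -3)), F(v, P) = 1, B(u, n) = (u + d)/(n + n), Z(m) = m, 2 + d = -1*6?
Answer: 1750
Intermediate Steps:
d = -8 (d = -2 - 1*6 = -2 - 6 = -8)
B(u, n) = (-8 + u)/(2*n) (B(u, n) = (u - 8)/(n + n) = (-8 + u)/((2*n)) = (-8 + u)*(1/(2*n)) = (-8 + u)/(2*n))
T(j) = 1
S(L, h) = -108 + L*h (S(L, h) = L*h - 108 = -108 + L*h)
S(-67, T(Z(-2)))*(-10) = (-108 - 67*1)*(-10) = (-108 - 67)*(-10) = -175*(-10) = 1750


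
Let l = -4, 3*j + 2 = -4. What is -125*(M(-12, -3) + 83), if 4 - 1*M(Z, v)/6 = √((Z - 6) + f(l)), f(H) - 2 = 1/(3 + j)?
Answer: -13375 + 750*I*√15 ≈ -13375.0 + 2904.7*I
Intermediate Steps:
j = -2 (j = -⅔ + (⅓)*(-4) = -⅔ - 4/3 = -2)
f(H) = 3 (f(H) = 2 + 1/(3 - 2) = 2 + 1/1 = 2 + 1 = 3)
M(Z, v) = 24 - 6*√(-3 + Z) (M(Z, v) = 24 - 6*√((Z - 6) + 3) = 24 - 6*√((-6 + Z) + 3) = 24 - 6*√(-3 + Z))
-125*(M(-12, -3) + 83) = -125*((24 - 6*√(-3 - 12)) + 83) = -125*((24 - 6*I*√15) + 83) = -125*(107 - 6*I*√15) = -13375 + 750*I*√15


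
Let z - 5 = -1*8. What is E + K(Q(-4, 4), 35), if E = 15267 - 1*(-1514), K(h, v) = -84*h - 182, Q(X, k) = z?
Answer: 16851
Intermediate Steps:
z = -3 (z = 5 - 1*8 = 5 - 8 = -3)
Q(X, k) = -3
K(h, v) = -182 - 84*h
E = 16781 (E = 15267 + 1514 = 16781)
E + K(Q(-4, 4), 35) = 16781 + (-182 - 84*(-3)) = 16781 + (-182 + 252) = 16781 + 70 = 16851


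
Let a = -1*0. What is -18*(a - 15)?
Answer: 270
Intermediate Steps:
a = 0
-18*(a - 15) = -18*(0 - 15) = -18*(-15) = 270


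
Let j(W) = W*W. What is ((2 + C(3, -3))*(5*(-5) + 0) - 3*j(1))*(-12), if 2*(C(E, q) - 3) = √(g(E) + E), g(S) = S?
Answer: 1536 + 150*√6 ≈ 1903.4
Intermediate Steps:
j(W) = W²
C(E, q) = 3 + √2*√E/2 (C(E, q) = 3 + √(E + E)/2 = 3 + √(2*E)/2 = 3 + (√2*√E)/2 = 3 + √2*√E/2)
((2 + C(3, -3))*(5*(-5) + 0) - 3*j(1))*(-12) = ((2 + (3 + √2*√3/2))*(5*(-5) + 0) - 3*1²)*(-12) = ((2 + (3 + √6/2))*(-25 + 0) - 3*1)*(-12) = ((5 + √6/2)*(-25) - 3)*(-12) = ((-125 - 25*√6/2) - 3)*(-12) = (-128 - 25*√6/2)*(-12) = 1536 + 150*√6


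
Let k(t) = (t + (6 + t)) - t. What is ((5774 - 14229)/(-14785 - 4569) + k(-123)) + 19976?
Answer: 384359541/19354 ≈ 19859.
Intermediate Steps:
k(t) = 6 + t (k(t) = (6 + 2*t) - t = 6 + t)
((5774 - 14229)/(-14785 - 4569) + k(-123)) + 19976 = ((5774 - 14229)/(-14785 - 4569) + (6 - 123)) + 19976 = (-8455/(-19354) - 117) + 19976 = (-8455*(-1/19354) - 117) + 19976 = (8455/19354 - 117) + 19976 = -2255963/19354 + 19976 = 384359541/19354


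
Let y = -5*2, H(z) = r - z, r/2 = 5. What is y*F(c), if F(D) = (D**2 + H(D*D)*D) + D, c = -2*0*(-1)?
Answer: 0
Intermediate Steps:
r = 10 (r = 2*5 = 10)
H(z) = 10 - z
c = 0 (c = 0*(-1) = 0)
F(D) = D + D**2 + D*(10 - D**2) (F(D) = (D**2 + (10 - D*D)*D) + D = (D**2 + (10 - D**2)*D) + D = (D**2 + D*(10 - D**2)) + D = D + D**2 + D*(10 - D**2))
y = -10
y*F(c) = -0*(11 + 0 - 1*0**2) = -0*(11 + 0 - 1*0) = -0*(11 + 0 + 0) = -0*11 = -10*0 = 0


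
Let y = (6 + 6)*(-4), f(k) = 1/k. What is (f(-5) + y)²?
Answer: 58081/25 ≈ 2323.2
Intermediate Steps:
f(k) = 1/k
y = -48 (y = 12*(-4) = -48)
(f(-5) + y)² = (1/(-5) - 48)² = (-⅕ - 48)² = (-241/5)² = 58081/25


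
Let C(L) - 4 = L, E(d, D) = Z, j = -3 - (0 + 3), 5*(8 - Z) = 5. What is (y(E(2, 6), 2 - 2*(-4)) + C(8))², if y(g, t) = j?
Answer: 36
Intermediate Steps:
Z = 7 (Z = 8 - ⅕*5 = 8 - 1 = 7)
j = -6 (j = -3 - 1*3 = -3 - 3 = -6)
E(d, D) = 7
y(g, t) = -6
C(L) = 4 + L
(y(E(2, 6), 2 - 2*(-4)) + C(8))² = (-6 + (4 + 8))² = (-6 + 12)² = 6² = 36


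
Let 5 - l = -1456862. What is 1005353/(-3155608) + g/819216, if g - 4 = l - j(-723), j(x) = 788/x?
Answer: 341049579760933/233630632410768 ≈ 1.4598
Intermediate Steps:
l = 1456867 (l = 5 - 1*(-1456862) = 5 + 1456862 = 1456867)
g = 1053318521/723 (g = 4 + (1456867 - 788/(-723)) = 4 + (1456867 - 788*(-1)/723) = 4 + (1456867 - 1*(-788/723)) = 4 + (1456867 + 788/723) = 4 + 1053315629/723 = 1053318521/723 ≈ 1.4569e+6)
1005353/(-3155608) + g/819216 = 1005353/(-3155608) + (1053318521/723)/819216 = 1005353*(-1/3155608) + (1053318521/723)*(1/819216) = -1005353/3155608 + 1053318521/592293168 = 341049579760933/233630632410768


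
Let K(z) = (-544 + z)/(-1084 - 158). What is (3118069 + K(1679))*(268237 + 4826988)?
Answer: 19731975012611675/1242 ≈ 1.5887e+13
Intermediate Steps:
K(z) = 272/621 - z/1242 (K(z) = (-544 + z)/(-1242) = (-544 + z)*(-1/1242) = 272/621 - z/1242)
(3118069 + K(1679))*(268237 + 4826988) = (3118069 + (272/621 - 1/1242*1679))*(268237 + 4826988) = (3118069 + (272/621 - 73/54))*5095225 = (3118069 - 1135/1242)*5095225 = (3872640563/1242)*5095225 = 19731975012611675/1242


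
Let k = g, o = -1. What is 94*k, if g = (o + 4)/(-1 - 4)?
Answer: -282/5 ≈ -56.400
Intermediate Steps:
g = -⅗ (g = (-1 + 4)/(-1 - 4) = 3/(-5) = 3*(-⅕) = -⅗ ≈ -0.60000)
k = -⅗ ≈ -0.60000
94*k = 94*(-⅗) = -282/5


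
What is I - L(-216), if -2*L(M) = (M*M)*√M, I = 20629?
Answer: 20629 + 139968*I*√6 ≈ 20629.0 + 3.4285e+5*I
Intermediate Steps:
L(M) = -M^(5/2)/2 (L(M) = -M*M*√M/2 = -M²*√M/2 = -M^(5/2)/2)
I - L(-216) = 20629 - (-1)*(-216)^(5/2)/2 = 20629 - (-1)*279936*I*√6/2 = 20629 - (-139968)*I*√6 = 20629 + 139968*I*√6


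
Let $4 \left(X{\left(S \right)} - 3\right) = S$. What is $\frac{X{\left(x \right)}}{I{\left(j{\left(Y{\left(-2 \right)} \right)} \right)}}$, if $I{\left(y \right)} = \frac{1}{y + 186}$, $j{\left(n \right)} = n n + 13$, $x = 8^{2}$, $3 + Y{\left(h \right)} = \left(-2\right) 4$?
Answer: $6080$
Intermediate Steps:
$Y{\left(h \right)} = -11$ ($Y{\left(h \right)} = -3 - 8 = -11$)
$x = 64$
$j{\left(n \right)} = 13 + n^{2}$ ($j{\left(n \right)} = n^{2} + 13 = 13 + n^{2}$)
$X{\left(S \right)} = 3 + \frac{S}{4}$
$I{\left(y \right)} = \frac{1}{186 + y}$
$\frac{X{\left(x \right)}}{I{\left(j{\left(Y{\left(-2 \right)} \right)} \right)}} = \frac{3 + \frac{1}{4} \cdot 64}{\frac{1}{186 + \left(13 + \left(-11\right)^{2}\right)}} = \frac{3 + 16}{\frac{1}{186 + \left(13 + 121\right)}} = \frac{19}{\frac{1}{186 + 134}} = \frac{19}{\frac{1}{320}} = 19 \frac{1}{\frac{1}{320}} = 19 \cdot 320 = 6080$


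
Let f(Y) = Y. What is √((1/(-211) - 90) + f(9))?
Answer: 2*I*√901603/211 ≈ 9.0003*I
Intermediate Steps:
√((1/(-211) - 90) + f(9)) = √((1/(-211) - 90) + 9) = √((-1/211 - 90) + 9) = √(-18991/211 + 9) = √(-17092/211) = 2*I*√901603/211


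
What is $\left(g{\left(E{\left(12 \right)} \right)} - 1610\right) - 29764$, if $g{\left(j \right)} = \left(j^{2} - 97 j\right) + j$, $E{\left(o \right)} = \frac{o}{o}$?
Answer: $-31469$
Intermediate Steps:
$E{\left(o \right)} = 1$
$g{\left(j \right)} = j^{2} - 96 j$
$\left(g{\left(E{\left(12 \right)} \right)} - 1610\right) - 29764 = \left(1 \left(-96 + 1\right) - 1610\right) - 29764 = \left(1 \left(-95\right) - 1610\right) - 29764 = \left(-95 - 1610\right) - 29764 = -1705 - 29764 = -31469$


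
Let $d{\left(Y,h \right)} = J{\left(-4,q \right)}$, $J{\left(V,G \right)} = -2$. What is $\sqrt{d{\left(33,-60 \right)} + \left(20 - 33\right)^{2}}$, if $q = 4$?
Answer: $\sqrt{167} \approx 12.923$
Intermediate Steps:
$d{\left(Y,h \right)} = -2$
$\sqrt{d{\left(33,-60 \right)} + \left(20 - 33\right)^{2}} = \sqrt{-2 + \left(20 - 33\right)^{2}} = \sqrt{-2 + \left(-13\right)^{2}} = \sqrt{-2 + 169} = \sqrt{167}$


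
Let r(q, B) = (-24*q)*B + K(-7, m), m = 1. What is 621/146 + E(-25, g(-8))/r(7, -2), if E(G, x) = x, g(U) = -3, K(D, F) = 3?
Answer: 70027/16498 ≈ 4.2446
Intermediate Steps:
r(q, B) = 3 - 24*B*q (r(q, B) = (-24*q)*B + 3 = -24*B*q + 3 = 3 - 24*B*q)
621/146 + E(-25, g(-8))/r(7, -2) = 621/146 - 3/(3 - 24*(-2)*7) = 621*(1/146) - 3/(3 + 336) = 621/146 - 3/339 = 621/146 - 3*1/339 = 621/146 - 1/113 = 70027/16498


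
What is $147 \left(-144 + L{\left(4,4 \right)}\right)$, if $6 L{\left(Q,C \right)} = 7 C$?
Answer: $-20482$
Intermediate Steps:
$L{\left(Q,C \right)} = \frac{7 C}{6}$
$147 \left(-144 + L{\left(4,4 \right)}\right) = 147 \left(-144 + \frac{7}{6} \cdot 4\right) = 147 \left(-144 + \frac{14}{3}\right) = 147 \left(- \frac{418}{3}\right) = -20482$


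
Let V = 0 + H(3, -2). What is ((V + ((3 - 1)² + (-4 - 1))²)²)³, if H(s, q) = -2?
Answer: 1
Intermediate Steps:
V = -2 (V = 0 - 2 = -2)
((V + ((3 - 1)² + (-4 - 1))²)²)³ = ((-2 + ((3 - 1)² + (-4 - 1))²)²)³ = ((-2 + (2² - 5)²)²)³ = ((-2 + (4 - 5)²)²)³ = ((-2 + (-1)²)²)³ = ((-2 + 1)²)³ = ((-1)²)³ = 1³ = 1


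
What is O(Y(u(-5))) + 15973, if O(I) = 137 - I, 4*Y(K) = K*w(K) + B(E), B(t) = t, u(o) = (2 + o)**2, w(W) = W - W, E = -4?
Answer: 16111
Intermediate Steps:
w(W) = 0
Y(K) = -1 (Y(K) = (K*0 - 4)/4 = (0 - 4)/4 = (1/4)*(-4) = -1)
O(Y(u(-5))) + 15973 = (137 - 1*(-1)) + 15973 = (137 + 1) + 15973 = 138 + 15973 = 16111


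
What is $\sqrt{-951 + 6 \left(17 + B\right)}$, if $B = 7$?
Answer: $i \sqrt{807} \approx 28.408 i$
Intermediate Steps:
$\sqrt{-951 + 6 \left(17 + B\right)} = \sqrt{-951 + 6 \left(17 + 7\right)} = \sqrt{-951 + 6 \cdot 24} = \sqrt{-951 + 144} = \sqrt{-807} = i \sqrt{807}$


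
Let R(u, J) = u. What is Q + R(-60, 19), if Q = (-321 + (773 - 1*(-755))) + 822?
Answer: 1969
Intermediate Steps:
Q = 2029 (Q = (-321 + (773 + 755)) + 822 = (-321 + 1528) + 822 = 1207 + 822 = 2029)
Q + R(-60, 19) = 2029 - 60 = 1969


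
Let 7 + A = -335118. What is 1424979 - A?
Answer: 1760104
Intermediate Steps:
A = -335125 (A = -7 - 335118 = -335125)
1424979 - A = 1424979 - 1*(-335125) = 1424979 + 335125 = 1760104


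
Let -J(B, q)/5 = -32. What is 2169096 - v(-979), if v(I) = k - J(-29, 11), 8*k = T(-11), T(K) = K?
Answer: 17354059/8 ≈ 2.1693e+6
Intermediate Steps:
J(B, q) = 160 (J(B, q) = -5*(-32) = 160)
k = -11/8 (k = (⅛)*(-11) = -11/8 ≈ -1.3750)
v(I) = -1291/8 (v(I) = -11/8 - 1*160 = -11/8 - 160 = -1291/8)
2169096 - v(-979) = 2169096 - 1*(-1291/8) = 2169096 + 1291/8 = 17354059/8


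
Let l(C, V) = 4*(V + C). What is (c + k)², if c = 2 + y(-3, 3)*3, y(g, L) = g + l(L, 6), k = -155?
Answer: 2916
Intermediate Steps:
l(C, V) = 4*C + 4*V (l(C, V) = 4*(C + V) = 4*C + 4*V)
y(g, L) = 24 + g + 4*L (y(g, L) = g + (4*L + 4*6) = g + (4*L + 24) = g + (24 + 4*L) = 24 + g + 4*L)
c = 101 (c = 2 + (24 - 3 + 4*3)*3 = 2 + (24 - 3 + 12)*3 = 2 + 33*3 = 2 + 99 = 101)
(c + k)² = (101 - 155)² = (-54)² = 2916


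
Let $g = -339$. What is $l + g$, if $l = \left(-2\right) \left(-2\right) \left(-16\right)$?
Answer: $-403$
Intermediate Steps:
$l = -64$ ($l = 4 \left(-16\right) = -64$)
$l + g = -64 - 339 = -403$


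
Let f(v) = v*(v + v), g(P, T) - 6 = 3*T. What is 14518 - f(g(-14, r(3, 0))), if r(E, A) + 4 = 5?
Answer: 14356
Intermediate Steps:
r(E, A) = 1 (r(E, A) = -4 + 5 = 1)
g(P, T) = 6 + 3*T
f(v) = 2*v² (f(v) = v*(2*v) = 2*v²)
14518 - f(g(-14, r(3, 0))) = 14518 - 2*(6 + 3*1)² = 14518 - 2*(6 + 3)² = 14518 - 2*9² = 14518 - 2*81 = 14518 - 1*162 = 14518 - 162 = 14356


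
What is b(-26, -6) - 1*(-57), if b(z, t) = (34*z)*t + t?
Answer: 5355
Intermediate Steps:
b(z, t) = t + 34*t*z (b(z, t) = 34*t*z + t = t + 34*t*z)
b(-26, -6) - 1*(-57) = -6*(1 + 34*(-26)) - 1*(-57) = -6*(1 - 884) + 57 = -6*(-883) + 57 = 5298 + 57 = 5355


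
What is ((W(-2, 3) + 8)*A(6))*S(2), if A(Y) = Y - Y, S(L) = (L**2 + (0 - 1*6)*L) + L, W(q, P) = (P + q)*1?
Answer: 0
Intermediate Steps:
W(q, P) = P + q
S(L) = L**2 - 5*L (S(L) = (L**2 + (0 - 6)*L) + L = (L**2 - 6*L) + L = L**2 - 5*L)
A(Y) = 0
((W(-2, 3) + 8)*A(6))*S(2) = (((3 - 2) + 8)*0)*(2*(-5 + 2)) = ((1 + 8)*0)*(2*(-3)) = (9*0)*(-6) = 0*(-6) = 0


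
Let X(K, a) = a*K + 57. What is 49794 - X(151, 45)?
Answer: 42942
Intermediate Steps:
X(K, a) = 57 + K*a (X(K, a) = K*a + 57 = 57 + K*a)
49794 - X(151, 45) = 49794 - (57 + 151*45) = 49794 - (57 + 6795) = 49794 - 1*6852 = 49794 - 6852 = 42942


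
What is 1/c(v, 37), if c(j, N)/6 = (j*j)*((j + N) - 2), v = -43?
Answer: -1/88752 ≈ -1.1267e-5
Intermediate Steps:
c(j, N) = 6*j²*(-2 + N + j) (c(j, N) = 6*((j*j)*((j + N) - 2)) = 6*(j²*((N + j) - 2)) = 6*(j²*(-2 + N + j)) = 6*j²*(-2 + N + j))
1/c(v, 37) = 1/(6*(-43)²*(-2 + 37 - 43)) = 1/(6*1849*(-8)) = 1/(-88752) = -1/88752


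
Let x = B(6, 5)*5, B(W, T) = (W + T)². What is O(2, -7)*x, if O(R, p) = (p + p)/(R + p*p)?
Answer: -8470/51 ≈ -166.08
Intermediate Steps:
B(W, T) = (T + W)²
x = 605 (x = (5 + 6)²*5 = 11²*5 = 121*5 = 605)
O(R, p) = 2*p/(R + p²) (O(R, p) = (2*p)/(R + p²) = 2*p/(R + p²))
O(2, -7)*x = (2*(-7)/(2 + (-7)²))*605 = (2*(-7)/(2 + 49))*605 = (2*(-7)/51)*605 = (2*(-7)*(1/51))*605 = -14/51*605 = -8470/51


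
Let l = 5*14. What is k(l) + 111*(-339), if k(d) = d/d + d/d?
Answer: -37627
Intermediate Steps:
l = 70
k(d) = 2 (k(d) = 1 + 1 = 2)
k(l) + 111*(-339) = 2 + 111*(-339) = 2 - 37629 = -37627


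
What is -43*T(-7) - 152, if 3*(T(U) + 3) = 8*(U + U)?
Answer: 4747/3 ≈ 1582.3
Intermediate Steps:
T(U) = -3 + 16*U/3 (T(U) = -3 + (8*(U + U))/3 = -3 + (8*(2*U))/3 = -3 + (16*U)/3 = -3 + 16*U/3)
-43*T(-7) - 152 = -43*(-3 + (16/3)*(-7)) - 152 = -43*(-3 - 112/3) - 152 = -43*(-121/3) - 152 = 5203/3 - 152 = 4747/3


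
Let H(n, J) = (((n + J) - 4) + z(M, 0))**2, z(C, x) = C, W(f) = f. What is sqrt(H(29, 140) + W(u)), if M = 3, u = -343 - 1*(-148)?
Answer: sqrt(28029) ≈ 167.42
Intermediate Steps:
u = -195 (u = -343 + 148 = -195)
H(n, J) = (-1 + J + n)**2 (H(n, J) = (((n + J) - 4) + 3)**2 = (((J + n) - 4) + 3)**2 = ((-4 + J + n) + 3)**2 = (-1 + J + n)**2)
sqrt(H(29, 140) + W(u)) = sqrt((-1 + 140 + 29)**2 - 195) = sqrt(168**2 - 195) = sqrt(28224 - 195) = sqrt(28029)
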